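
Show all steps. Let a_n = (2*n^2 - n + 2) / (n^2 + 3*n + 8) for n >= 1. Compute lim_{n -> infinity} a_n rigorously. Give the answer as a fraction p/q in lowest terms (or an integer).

Divide numerator and denominator by n^2, the highest power:
numerator / n^2 = 2 - 1/n + 2/n^2
denominator / n^2 = 1 + 3/n + 8/n^2
As n -> infinity, all terms of the form c/n^k (k >= 1) tend to 0.
So numerator / n^2 -> 2 and denominator / n^2 -> 1.
Therefore lim a_n = 2.

2


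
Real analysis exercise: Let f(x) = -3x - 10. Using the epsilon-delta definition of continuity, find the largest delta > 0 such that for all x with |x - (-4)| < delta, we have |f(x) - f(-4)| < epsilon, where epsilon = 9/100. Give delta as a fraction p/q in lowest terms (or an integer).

We compute f(-4) = -3*(-4) - 10 = 2.
|f(x) - f(-4)| = |-3x - 10 - (2)| = |-3(x - (-4))| = 3|x - (-4)|.
We need 3|x - (-4)| < 9/100, i.e. |x - (-4)| < 9/100 / 3 = 3/100.
So any delta <= 3/100 works. Conversely, if delta > 3/100, then x = -4 + 3/100 satisfies |x - (-4)| = 3/100 < delta but |f(x) - f(-4)| = 3 * 3/100 = 9/100, which is not < 9/100; so no larger delta works.
Hence the largest such delta is 3/100.

3/100


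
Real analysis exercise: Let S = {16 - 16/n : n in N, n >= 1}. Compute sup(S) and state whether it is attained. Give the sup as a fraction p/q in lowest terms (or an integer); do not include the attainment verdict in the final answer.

Analysis:
- Values: 0, 8, 32/3, 12, ... strictly increasing.
- Minimum is 0 (n=1); inf = 0 (attained).
- 16 - 16/n -> 16 from below; sup = 16, not attained.
Conclusion: sup(S) = 16, not attained in S.

16


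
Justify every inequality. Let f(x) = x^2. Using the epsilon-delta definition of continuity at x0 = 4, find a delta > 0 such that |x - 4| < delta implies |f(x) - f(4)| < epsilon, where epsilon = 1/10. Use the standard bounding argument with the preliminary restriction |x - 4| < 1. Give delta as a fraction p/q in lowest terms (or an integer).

Factor: |x^2 - (4)^2| = |x - 4| * |x + 4|.
Impose |x - 4| < 1 first. Then |x + 4| = |(x - 4) + 2*(4)| <= |x - 4| + 2*|4| < 1 + 8 = 9.
So |x^2 - (4)^2| < delta * 9.
We need delta * 9 <= 1/10, i.e. delta <= 1/10/9 = 1/90.
Since 1/90 < 1, this is tighter than 1; take delta = 1/90.
So delta = 1/90 works.

1/90


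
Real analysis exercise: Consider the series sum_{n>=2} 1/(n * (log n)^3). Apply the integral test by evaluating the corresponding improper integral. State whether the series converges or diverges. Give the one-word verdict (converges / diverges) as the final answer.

Let f(x) = 1/(x*log(x)^3). Then f is positive, continuous, and decreasing on [2, infinity), so the integral test applies.
Compute the improper integral int_{2}^infinity f(x) dx:
  antiderivative F(x) = -1/(2*log(x)^2).
  F(x) -> 0 as x -> infinity.  int = 0 - F(2) = 1/(2*log(2)^2) < infinity. By the integral test, the series converges.

converges


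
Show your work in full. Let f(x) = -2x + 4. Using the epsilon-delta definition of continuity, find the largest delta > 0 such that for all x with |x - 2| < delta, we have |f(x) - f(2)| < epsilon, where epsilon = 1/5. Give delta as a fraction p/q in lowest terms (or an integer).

We compute f(2) = -2*(2) + 4 = 0.
|f(x) - f(2)| = |-2x + 4 - (0)| = |-2(x - 2)| = 2|x - 2|.
We need 2|x - 2| < 1/5, i.e. |x - 2| < 1/5 / 2 = 1/10.
So any delta <= 1/10 works. Conversely, if delta > 1/10, then x = 2 + 1/10 satisfies |x - 2| = 1/10 < delta but |f(x) - f(2)| = 2 * 1/10 = 1/5, which is not < 1/5; so no larger delta works.
Hence the largest such delta is 1/10.

1/10


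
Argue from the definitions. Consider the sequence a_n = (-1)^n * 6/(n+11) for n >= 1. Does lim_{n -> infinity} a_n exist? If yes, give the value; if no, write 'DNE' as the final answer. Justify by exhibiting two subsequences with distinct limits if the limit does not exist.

Examine the behaviour of a_n along subsequences.
Even-n subsequence a_{2k} = 6/(2k+11) -> 0. Odd-n subsequence a_{2k+1} = -6/(2k+12) -> 0. Both tend to 0, which suggests the limit is 0; verify directly.
|a_n - 0| = 6/(n+11) < 6/n for every n >= 1.
Given epsilon > 0, choose a positive integer N > 6/epsilon. Then for all n >= N, |a_n| < 6/n <= 6/N < epsilon.
So by the definition of the limit, lim a_n exists and equals 0.

0


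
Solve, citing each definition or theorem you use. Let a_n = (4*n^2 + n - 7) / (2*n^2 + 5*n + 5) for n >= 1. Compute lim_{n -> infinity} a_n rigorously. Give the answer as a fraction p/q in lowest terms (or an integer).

Divide numerator and denominator by n^2, the highest power:
numerator / n^2 = 4 + 1/n - 7/n^2
denominator / n^2 = 2 + 5/n + 5/n^2
As n -> infinity, all terms of the form c/n^k (k >= 1) tend to 0.
So numerator / n^2 -> 4 and denominator / n^2 -> 2.
Therefore lim a_n = 2.

2


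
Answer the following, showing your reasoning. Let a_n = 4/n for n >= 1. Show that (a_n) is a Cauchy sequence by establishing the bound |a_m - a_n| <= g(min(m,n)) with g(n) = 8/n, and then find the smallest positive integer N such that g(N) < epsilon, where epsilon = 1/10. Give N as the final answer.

For any m, n >= 1, by the triangle inequality:
|a_m - a_n| = |4/m - 4/n| <= 4*1/m + 4*1/n <= 8/min(m,n).
So g(n) = 8/n bounds the Cauchy difference. Since g(n) -> 0, (a_n) is Cauchy.
Now solve g(N) < 1/10: 8/N < 1/10 <=> N > 8 / (1/10) = 80.
The smallest integer strictly greater than 80 is N = 81.
Check: g(81) = 8/81 = 8/81 < 1/10; g(80) = 1/10 >= 1/10. So N = 81.

81


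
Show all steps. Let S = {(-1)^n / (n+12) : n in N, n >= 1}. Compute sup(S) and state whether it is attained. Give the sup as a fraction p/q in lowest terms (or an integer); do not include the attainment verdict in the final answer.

Analysis:
- Values: -1/13, 1/14, -1/15, 1/16, -1/17, ...
- Positive terms (even n): 1/(2+12), 1/(4+12), ... decreasing -> max = 1/14 (n=2).
- Negative terms (odd n): -1/(1+12), -1/(3+12), ... increasing -> min = -1/13 (n=1).
- So sup = 1/14 (attained at n=2); inf = -1/13 (attained at n=1).
Conclusion: sup(S) = 1/14, attained in S.

1/14


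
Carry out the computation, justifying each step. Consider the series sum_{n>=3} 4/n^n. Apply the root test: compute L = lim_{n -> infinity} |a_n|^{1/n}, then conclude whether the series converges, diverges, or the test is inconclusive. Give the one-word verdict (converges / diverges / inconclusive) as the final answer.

Let a_n denote the general term. Form |a_n|^(1/n) and simplify:
|a_n|^(1/n) = 2^(2/n)/n
Take the limit as n -> infinity: L = 0.
Since L = 0 < 1, the root test implies convergence.

converges


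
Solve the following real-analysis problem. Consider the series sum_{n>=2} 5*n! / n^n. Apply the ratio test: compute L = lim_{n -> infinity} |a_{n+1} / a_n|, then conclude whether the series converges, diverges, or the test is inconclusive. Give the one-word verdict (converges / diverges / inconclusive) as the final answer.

Let a_n denote the general term. Form the ratio a_{n+1}/a_n and simplify:
a_{n+1}/a_n = (n/(n + 1))^n
Take the limit as n -> infinity: L = exp(-1).
Since L = exp(-1) < 1, the ratio test implies the series converges.

converges


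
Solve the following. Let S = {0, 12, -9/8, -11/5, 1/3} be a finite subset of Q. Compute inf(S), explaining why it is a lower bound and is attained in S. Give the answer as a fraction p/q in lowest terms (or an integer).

S is finite, so inf(S) = min(S).
Sorted increasing:
-11/5, -9/8, 0, 1/3, 12
The extremum is -11/5.
For every x in S, x >= -11/5. And -11/5 is in S, so it is attained.
Therefore inf(S) = -11/5.

-11/5


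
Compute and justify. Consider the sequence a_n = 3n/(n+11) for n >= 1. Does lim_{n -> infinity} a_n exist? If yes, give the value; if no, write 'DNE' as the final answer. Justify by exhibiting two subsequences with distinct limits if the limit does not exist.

Examine the behaviour of a_n along subsequences.
Even-n subsequence a_{2k} = 3(2k)/(2k+11) -> 3. Odd-n subsequence a_{2k+1} = 3(2k+1)/(2k+12) -> 3. Both tend to 3, which suggests the limit is 3; verify directly.
|a_n - 3| = |3n - 3(n+11)| / (n+11) = 33/(n+11) < 33/n for every n >= 1.
Given epsilon > 0, choose a positive integer N > 33/epsilon. Then for all n >= N, |a_n - 3| < 33/n <= 33/N < epsilon.
So by the definition of the limit, lim a_n exists and equals 3.

3


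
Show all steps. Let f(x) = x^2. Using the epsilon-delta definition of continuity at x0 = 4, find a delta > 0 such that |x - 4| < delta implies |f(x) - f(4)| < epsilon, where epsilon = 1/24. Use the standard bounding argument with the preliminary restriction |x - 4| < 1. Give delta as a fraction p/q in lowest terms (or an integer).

Factor: |x^2 - (4)^2| = |x - 4| * |x + 4|.
Impose |x - 4| < 1 first. Then |x + 4| = |(x - 4) + 2*(4)| <= |x - 4| + 2*|4| < 1 + 8 = 9.
So |x^2 - (4)^2| < delta * 9.
We need delta * 9 <= 1/24, i.e. delta <= 1/24/9 = 1/216.
Since 1/216 < 1, this is tighter than 1; take delta = 1/216.
So delta = 1/216 works.

1/216


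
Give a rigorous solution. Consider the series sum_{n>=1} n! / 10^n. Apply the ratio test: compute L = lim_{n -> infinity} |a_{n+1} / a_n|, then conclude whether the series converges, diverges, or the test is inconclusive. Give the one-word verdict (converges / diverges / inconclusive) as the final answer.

Let a_n denote the general term. Form the ratio a_{n+1}/a_n and simplify:
a_{n+1}/a_n = n/10 + 1/10
Take the limit as n -> infinity: L = infinity.
Since L = infinity > 1 (or L = infinity), the ratio test implies the series diverges.

diverges


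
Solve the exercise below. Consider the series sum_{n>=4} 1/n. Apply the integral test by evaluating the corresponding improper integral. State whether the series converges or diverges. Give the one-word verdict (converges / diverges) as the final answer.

Let f(x) = 1/x. Then f is positive, continuous, and decreasing on [4, infinity), so the integral test applies.
Compute the improper integral int_{4}^infinity f(x) dx:
  antiderivative F(x) = log(x).
  As x -> infinity, log(x) -> infinity.
  So int = infinity - log(4) = infinity. By the integral test, the series diverges.

diverges


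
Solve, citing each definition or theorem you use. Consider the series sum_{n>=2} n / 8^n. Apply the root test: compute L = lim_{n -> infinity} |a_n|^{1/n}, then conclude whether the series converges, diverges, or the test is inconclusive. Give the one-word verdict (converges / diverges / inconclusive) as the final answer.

Let a_n denote the general term. Form |a_n|^(1/n) and simplify:
|a_n|^(1/n) = n^(1/n)/8
Take the limit as n -> infinity: L = 1/8.
Since L = 1/8 < 1, the root test implies convergence.

converges


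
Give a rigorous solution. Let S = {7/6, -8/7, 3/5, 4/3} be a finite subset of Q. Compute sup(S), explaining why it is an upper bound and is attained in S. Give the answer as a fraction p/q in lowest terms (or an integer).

S is finite, so sup(S) = max(S).
Sorted decreasing:
4/3, 7/6, 3/5, -8/7
The extremum is 4/3.
For every x in S, x <= 4/3. And 4/3 is in S, so it is attained.
Therefore sup(S) = 4/3.

4/3


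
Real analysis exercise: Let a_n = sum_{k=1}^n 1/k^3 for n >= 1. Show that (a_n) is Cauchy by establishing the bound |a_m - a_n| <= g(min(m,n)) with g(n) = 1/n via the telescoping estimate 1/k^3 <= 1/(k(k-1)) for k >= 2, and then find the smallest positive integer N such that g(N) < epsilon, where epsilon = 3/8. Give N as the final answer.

For m > n >= 1: |a_m - a_n| = sum_{k=n+1}^m 1/k^3.
Use 1/k^3 <= 1/(k(k-1)) = 1/(k-1) - 1/k for k >= 2 (which holds since k^3 >= k^2 >= k(k-1) for k >= 2):
sum_{k=n+1}^m 1/k^3 <= sum_{k=n+1}^m (1/(k-1) - 1/k) = 1/n - 1/m <= 1/n.
By symmetry the same bound holds with n,m swapped, so |a_m - a_n| <= 1/min(m,n) = g(min(m,n)). Since g(n) -> 0, (a_n) is Cauchy.
Now solve g(N) < 3/8: 1/N < 3/8 <=> N > 1/(3/8) = 8/3.
The smallest integer strictly greater than 8/3 is N = 3.
Check: g(3) = 1/3 < 3/8; g(2) = 1/2 >= 3/8. So N = 3.

3


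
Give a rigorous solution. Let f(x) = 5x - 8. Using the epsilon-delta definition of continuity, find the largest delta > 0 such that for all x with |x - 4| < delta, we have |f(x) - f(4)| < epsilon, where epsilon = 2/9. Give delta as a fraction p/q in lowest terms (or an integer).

We compute f(4) = 5*(4) - 8 = 12.
|f(x) - f(4)| = |5x - 8 - (12)| = |5(x - 4)| = 5|x - 4|.
We need 5|x - 4| < 2/9, i.e. |x - 4| < 2/9 / 5 = 2/45.
So any delta <= 2/45 works. Conversely, if delta > 2/45, then x = 4 + 2/45 satisfies |x - 4| = 2/45 < delta but |f(x) - f(4)| = 5 * 2/45 = 2/9, which is not < 2/9; so no larger delta works.
Hence the largest such delta is 2/45.

2/45


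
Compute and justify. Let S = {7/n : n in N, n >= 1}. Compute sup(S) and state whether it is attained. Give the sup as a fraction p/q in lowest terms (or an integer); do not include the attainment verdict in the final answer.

Analysis:
- Values: 7, 7/2, 7/3, 7/4, ... strictly decreasing.
- The maximum is 7 (n=1); sup = 7 (attained).
- The set is bounded below by 0; 7/n -> 0 so 0 is the greatest lower bound.
- 0 is not in the set, so inf = 0 is not attained.
Conclusion: sup(S) = 7, attained in S.

7


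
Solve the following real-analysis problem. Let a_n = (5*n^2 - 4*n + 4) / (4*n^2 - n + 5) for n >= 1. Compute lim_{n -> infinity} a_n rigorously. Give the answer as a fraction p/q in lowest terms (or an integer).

Divide numerator and denominator by n^2, the highest power:
numerator / n^2 = 5 - 4/n + 4/n^2
denominator / n^2 = 4 - 1/n + 5/n^2
As n -> infinity, all terms of the form c/n^k (k >= 1) tend to 0.
So numerator / n^2 -> 5 and denominator / n^2 -> 4.
Therefore lim a_n = 5/4.

5/4


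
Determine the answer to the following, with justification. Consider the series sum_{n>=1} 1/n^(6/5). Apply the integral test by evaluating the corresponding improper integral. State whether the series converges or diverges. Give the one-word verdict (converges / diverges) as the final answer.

Let f(x) = x^(-6/5). Then f is positive, continuous, and decreasing on [1, infinity), so the integral test applies.
Compute the improper integral int_{1}^infinity f(x) dx:
  antiderivative F(x) = -5/x^(1/5).
  As x -> infinity, F(x) -> 0 (since p = 6/5 > 1).
  So int = F(infinity) - F(1) = 0 - (-5) = 5.
  Finite, so by the integral test, the series converges.

converges


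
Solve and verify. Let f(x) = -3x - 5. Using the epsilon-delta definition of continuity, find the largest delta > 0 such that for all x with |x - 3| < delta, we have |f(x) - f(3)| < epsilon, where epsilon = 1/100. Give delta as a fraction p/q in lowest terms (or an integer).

We compute f(3) = -3*(3) - 5 = -14.
|f(x) - f(3)| = |-3x - 5 - (-14)| = |-3(x - 3)| = 3|x - 3|.
We need 3|x - 3| < 1/100, i.e. |x - 3| < 1/100 / 3 = 1/300.
So any delta <= 1/300 works. Conversely, if delta > 1/300, then x = 3 + 1/300 satisfies |x - 3| = 1/300 < delta but |f(x) - f(3)| = 3 * 1/300 = 1/100, which is not < 1/100; so no larger delta works.
Hence the largest such delta is 1/300.

1/300


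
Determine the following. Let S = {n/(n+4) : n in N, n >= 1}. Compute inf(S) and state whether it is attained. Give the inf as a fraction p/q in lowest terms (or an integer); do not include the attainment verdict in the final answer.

Analysis:
- Values: 1/5, 1/3, 3/7, 1/2, ... strictly increasing.
- Minimum is 1/5 (n=1); inf = 1/5 (attained).
- n/(n+4) = 1 - 4/(n+4) -> 1 from below as n -> infinity, and never equals 1.
- So sup = 1 (not attained).
Conclusion: inf(S) = 1/5, attained in S.

1/5


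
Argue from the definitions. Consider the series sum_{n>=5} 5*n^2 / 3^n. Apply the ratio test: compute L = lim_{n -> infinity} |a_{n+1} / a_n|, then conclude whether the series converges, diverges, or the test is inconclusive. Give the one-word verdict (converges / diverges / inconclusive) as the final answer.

Let a_n denote the general term. Form the ratio a_{n+1}/a_n and simplify:
a_{n+1}/a_n = (n + 1)^2/(3*n^2)
Take the limit as n -> infinity: L = 1/3.
Since L = 1/3 < 1, the ratio test implies the series converges.

converges


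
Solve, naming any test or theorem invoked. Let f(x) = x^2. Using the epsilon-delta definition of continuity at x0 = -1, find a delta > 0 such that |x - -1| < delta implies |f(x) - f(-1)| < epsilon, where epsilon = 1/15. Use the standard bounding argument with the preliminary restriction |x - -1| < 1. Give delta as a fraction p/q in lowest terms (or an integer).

Factor: |x^2 - (-1)^2| = |x - -1| * |x + -1|.
Impose |x - -1| < 1 first. Then |x + -1| = |(x - -1) + 2*(-1)| <= |x - -1| + 2*|-1| < 1 + 2 = 3.
So |x^2 - (-1)^2| < delta * 3.
We need delta * 3 <= 1/15, i.e. delta <= 1/15/3 = 1/45.
Since 1/45 < 1, this is tighter than 1; take delta = 1/45.
So delta = 1/45 works.

1/45


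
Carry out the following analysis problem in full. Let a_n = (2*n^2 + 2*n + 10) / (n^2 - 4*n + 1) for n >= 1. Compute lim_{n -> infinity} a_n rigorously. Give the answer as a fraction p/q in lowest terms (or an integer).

Divide numerator and denominator by n^2, the highest power:
numerator / n^2 = 2 + 2/n + 10/n^2
denominator / n^2 = 1 - 4/n + n^(-2)
As n -> infinity, all terms of the form c/n^k (k >= 1) tend to 0.
So numerator / n^2 -> 2 and denominator / n^2 -> 1.
Therefore lim a_n = 2.

2


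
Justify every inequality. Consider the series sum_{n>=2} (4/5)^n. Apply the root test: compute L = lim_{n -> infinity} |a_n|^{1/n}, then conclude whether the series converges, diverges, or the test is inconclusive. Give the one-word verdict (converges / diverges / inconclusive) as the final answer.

Let a_n denote the general term. Form |a_n|^(1/n) and simplify:
|a_n|^(1/n) = 4/5
Take the limit as n -> infinity: L = 4/5.
Since L = 4/5 < 1, the root test implies convergence.

converges


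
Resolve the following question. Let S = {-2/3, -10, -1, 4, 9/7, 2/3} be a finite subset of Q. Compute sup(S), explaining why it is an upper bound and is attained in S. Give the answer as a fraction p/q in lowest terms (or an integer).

S is finite, so sup(S) = max(S).
Sorted decreasing:
4, 9/7, 2/3, -2/3, -1, -10
The extremum is 4.
For every x in S, x <= 4. And 4 is in S, so it is attained.
Therefore sup(S) = 4.

4


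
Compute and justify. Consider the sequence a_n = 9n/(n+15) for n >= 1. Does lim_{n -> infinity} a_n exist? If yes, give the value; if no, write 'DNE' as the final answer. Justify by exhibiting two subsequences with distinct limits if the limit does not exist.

Examine the behaviour of a_n along subsequences.
Even-n subsequence a_{2k} = 9(2k)/(2k+15) -> 9. Odd-n subsequence a_{2k+1} = 9(2k+1)/(2k+16) -> 9. Both tend to 9, which suggests the limit is 9; verify directly.
|a_n - 9| = |9n - 9(n+15)| / (n+15) = 135/(n+15) < 135/n for every n >= 1.
Given epsilon > 0, choose a positive integer N > 135/epsilon. Then for all n >= N, |a_n - 9| < 135/n <= 135/N < epsilon.
So by the definition of the limit, lim a_n exists and equals 9.

9


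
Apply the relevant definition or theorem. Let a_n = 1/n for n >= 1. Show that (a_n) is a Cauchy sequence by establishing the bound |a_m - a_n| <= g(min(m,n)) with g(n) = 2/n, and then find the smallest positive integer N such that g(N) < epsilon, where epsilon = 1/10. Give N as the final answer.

For any m, n >= 1, by the triangle inequality:
|a_m - a_n| = |1/m - 1/n| <= 1/m + 1/n <= 2/min(m,n).
So g(n) = 2/n bounds the Cauchy difference. Since g(n) -> 0, (a_n) is Cauchy.
Now solve g(N) < 1/10: 2/N < 1/10 <=> N > 2 / (1/10) = 20.
The smallest integer strictly greater than 20 is N = 21.
Check: g(21) = 2/21 = 2/21 < 1/10; g(20) = 1/10 >= 1/10. So N = 21.

21


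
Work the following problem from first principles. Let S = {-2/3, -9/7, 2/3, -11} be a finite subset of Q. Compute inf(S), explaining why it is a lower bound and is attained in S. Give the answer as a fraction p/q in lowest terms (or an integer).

S is finite, so inf(S) = min(S).
Sorted increasing:
-11, -9/7, -2/3, 2/3
The extremum is -11.
For every x in S, x >= -11. And -11 is in S, so it is attained.
Therefore inf(S) = -11.

-11


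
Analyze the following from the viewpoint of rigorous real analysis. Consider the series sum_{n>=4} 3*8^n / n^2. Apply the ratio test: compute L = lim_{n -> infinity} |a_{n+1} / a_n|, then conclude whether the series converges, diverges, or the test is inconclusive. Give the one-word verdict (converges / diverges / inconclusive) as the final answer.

Let a_n denote the general term. Form the ratio a_{n+1}/a_n and simplify:
a_{n+1}/a_n = 8*n^2/(n + 1)^2
Take the limit as n -> infinity: L = 8.
Since L = 8 > 1 (or L = infinity), the ratio test implies the series diverges.

diverges


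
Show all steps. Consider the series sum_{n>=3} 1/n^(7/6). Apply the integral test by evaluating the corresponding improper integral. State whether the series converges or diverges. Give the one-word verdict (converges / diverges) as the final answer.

Let f(x) = x^(-7/6). Then f is positive, continuous, and decreasing on [3, infinity), so the integral test applies.
Compute the improper integral int_{3}^infinity f(x) dx:
  antiderivative F(x) = -6/x^(1/6).
  As x -> infinity, F(x) -> 0 (since p = 7/6 > 1).
  So int = F(infinity) - F(3) = 0 - (-2*3^(5/6)) = 2*3^(5/6).
  Finite, so by the integral test, the series converges.

converges


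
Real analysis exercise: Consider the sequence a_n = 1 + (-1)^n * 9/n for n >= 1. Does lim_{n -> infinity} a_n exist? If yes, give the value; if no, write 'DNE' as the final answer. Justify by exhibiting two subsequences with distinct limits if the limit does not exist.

Examine the behaviour of a_n along subsequences.
Even-n subsequence a_{2k} = 1 + 9/(2k) -> 1. Odd-n subsequence a_{2k+1} = 1 - 9/(2k+1) -> 1. Both tend to 1, which suggests the limit is 1; verify directly.
|a_n - 1| = |(-1)^n * 9/n| = 9/n for every n >= 1.
Given epsilon > 0, choose a positive integer N > 9/epsilon. Then for all n >= N, |a_n - 1| = 9/n <= 9/N < epsilon.
So by the definition of the limit, lim a_n exists and equals 1.

1


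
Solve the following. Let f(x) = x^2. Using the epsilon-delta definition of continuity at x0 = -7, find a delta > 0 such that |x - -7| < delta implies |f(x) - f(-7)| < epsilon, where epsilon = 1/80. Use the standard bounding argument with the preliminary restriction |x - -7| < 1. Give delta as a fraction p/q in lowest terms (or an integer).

Factor: |x^2 - (-7)^2| = |x - -7| * |x + -7|.
Impose |x - -7| < 1 first. Then |x + -7| = |(x - -7) + 2*(-7)| <= |x - -7| + 2*|-7| < 1 + 14 = 15.
So |x^2 - (-7)^2| < delta * 15.
We need delta * 15 <= 1/80, i.e. delta <= 1/80/15 = 1/1200.
Since 1/1200 < 1, this is tighter than 1; take delta = 1/1200.
So delta = 1/1200 works.

1/1200


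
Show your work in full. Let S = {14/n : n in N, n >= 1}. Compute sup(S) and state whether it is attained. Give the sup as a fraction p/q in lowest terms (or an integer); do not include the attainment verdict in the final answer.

Analysis:
- Values: 14, 7, 14/3, 7/2, ... strictly decreasing.
- The maximum is 14 (n=1); sup = 14 (attained).
- The set is bounded below by 0; 14/n -> 0 so 0 is the greatest lower bound.
- 0 is not in the set, so inf = 0 is not attained.
Conclusion: sup(S) = 14, attained in S.

14


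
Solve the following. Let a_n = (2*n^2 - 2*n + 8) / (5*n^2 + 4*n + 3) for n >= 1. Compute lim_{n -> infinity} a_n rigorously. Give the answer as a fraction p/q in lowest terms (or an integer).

Divide numerator and denominator by n^2, the highest power:
numerator / n^2 = 2 - 2/n + 8/n^2
denominator / n^2 = 5 + 4/n + 3/n^2
As n -> infinity, all terms of the form c/n^k (k >= 1) tend to 0.
So numerator / n^2 -> 2 and denominator / n^2 -> 5.
Therefore lim a_n = 2/5.

2/5


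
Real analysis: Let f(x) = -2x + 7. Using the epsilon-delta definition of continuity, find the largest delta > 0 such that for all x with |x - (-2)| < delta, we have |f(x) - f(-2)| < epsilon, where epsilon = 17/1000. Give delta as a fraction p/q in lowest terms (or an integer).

We compute f(-2) = -2*(-2) + 7 = 11.
|f(x) - f(-2)| = |-2x + 7 - (11)| = |-2(x - (-2))| = 2|x - (-2)|.
We need 2|x - (-2)| < 17/1000, i.e. |x - (-2)| < 17/1000 / 2 = 17/2000.
So any delta <= 17/2000 works. Conversely, if delta > 17/2000, then x = -2 + 17/2000 satisfies |x - (-2)| = 17/2000 < delta but |f(x) - f(-2)| = 2 * 17/2000 = 17/1000, which is not < 17/1000; so no larger delta works.
Hence the largest such delta is 17/2000.

17/2000


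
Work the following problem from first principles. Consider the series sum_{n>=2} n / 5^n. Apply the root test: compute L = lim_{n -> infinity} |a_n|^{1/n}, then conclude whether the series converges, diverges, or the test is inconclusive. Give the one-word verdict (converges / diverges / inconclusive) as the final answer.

Let a_n denote the general term. Form |a_n|^(1/n) and simplify:
|a_n|^(1/n) = n^(1/n)/5
Take the limit as n -> infinity: L = 1/5.
Since L = 1/5 < 1, the root test implies convergence.

converges


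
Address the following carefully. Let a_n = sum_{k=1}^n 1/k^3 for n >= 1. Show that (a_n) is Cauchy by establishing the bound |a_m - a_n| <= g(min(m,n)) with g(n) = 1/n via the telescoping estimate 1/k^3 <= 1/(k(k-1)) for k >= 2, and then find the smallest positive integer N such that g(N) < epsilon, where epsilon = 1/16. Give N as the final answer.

For m > n >= 1: |a_m - a_n| = sum_{k=n+1}^m 1/k^3.
Use 1/k^3 <= 1/(k(k-1)) = 1/(k-1) - 1/k for k >= 2 (which holds since k^3 >= k^2 >= k(k-1) for k >= 2):
sum_{k=n+1}^m 1/k^3 <= sum_{k=n+1}^m (1/(k-1) - 1/k) = 1/n - 1/m <= 1/n.
By symmetry the same bound holds with n,m swapped, so |a_m - a_n| <= 1/min(m,n) = g(min(m,n)). Since g(n) -> 0, (a_n) is Cauchy.
Now solve g(N) < 1/16: 1/N < 1/16 <=> N > 1/(1/16) = 16.
The smallest integer strictly greater than 16 is N = 17.
Check: g(17) = 1/17 < 1/16; g(16) = 1/16 >= 1/16. So N = 17.

17


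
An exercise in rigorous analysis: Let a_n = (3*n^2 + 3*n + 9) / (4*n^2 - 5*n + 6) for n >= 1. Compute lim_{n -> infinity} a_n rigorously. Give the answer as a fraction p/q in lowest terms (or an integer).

Divide numerator and denominator by n^2, the highest power:
numerator / n^2 = 3 + 3/n + 9/n^2
denominator / n^2 = 4 - 5/n + 6/n^2
As n -> infinity, all terms of the form c/n^k (k >= 1) tend to 0.
So numerator / n^2 -> 3 and denominator / n^2 -> 4.
Therefore lim a_n = 3/4.

3/4


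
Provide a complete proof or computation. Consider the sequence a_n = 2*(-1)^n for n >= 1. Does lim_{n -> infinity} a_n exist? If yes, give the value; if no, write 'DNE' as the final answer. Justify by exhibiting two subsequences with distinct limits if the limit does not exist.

Examine the behaviour of a_n along subsequences.
Even-n subsequence a_{2k} = 2 -> 2. Odd-n subsequence a_{2k+1} = -2 -> -2.
Since these two subsequential limits are 2 and -2, distinct, the full sequence cannot converge (a convergent sequence has all subsequences tending to the same limit). So lim a_n does not exist.

DNE


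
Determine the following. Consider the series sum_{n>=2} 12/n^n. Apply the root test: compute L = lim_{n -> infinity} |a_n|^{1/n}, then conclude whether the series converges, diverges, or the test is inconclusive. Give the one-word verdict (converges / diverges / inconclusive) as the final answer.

Let a_n denote the general term. Form |a_n|^(1/n) and simplify:
|a_n|^(1/n) = 12^(1/n)/n
Take the limit as n -> infinity: L = 0.
Since L = 0 < 1, the root test implies convergence.

converges


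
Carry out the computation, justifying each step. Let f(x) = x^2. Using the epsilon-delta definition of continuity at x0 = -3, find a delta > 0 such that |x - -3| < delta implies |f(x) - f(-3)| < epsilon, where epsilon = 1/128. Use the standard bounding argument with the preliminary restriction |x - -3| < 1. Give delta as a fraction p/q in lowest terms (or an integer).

Factor: |x^2 - (-3)^2| = |x - -3| * |x + -3|.
Impose |x - -3| < 1 first. Then |x + -3| = |(x - -3) + 2*(-3)| <= |x - -3| + 2*|-3| < 1 + 6 = 7.
So |x^2 - (-3)^2| < delta * 7.
We need delta * 7 <= 1/128, i.e. delta <= 1/128/7 = 1/896.
Since 1/896 < 1, this is tighter than 1; take delta = 1/896.
So delta = 1/896 works.

1/896


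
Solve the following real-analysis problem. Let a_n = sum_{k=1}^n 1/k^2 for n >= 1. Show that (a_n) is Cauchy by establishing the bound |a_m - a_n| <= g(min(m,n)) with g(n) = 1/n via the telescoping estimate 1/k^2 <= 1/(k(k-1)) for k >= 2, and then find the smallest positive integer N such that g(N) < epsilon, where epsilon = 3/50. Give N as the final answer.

For m > n >= 1: |a_m - a_n| = sum_{k=n+1}^m 1/k^2.
Use 1/k^2 <= 1/(k(k-1)) = 1/(k-1) - 1/k for k >= 2:
sum_{k=n+1}^m 1/k^2 <= sum_{k=n+1}^m (1/(k-1) - 1/k) = 1/n - 1/m <= 1/n.
By symmetry the same bound holds with n,m swapped, so |a_m - a_n| <= 1/min(m,n) = g(min(m,n)). Since g(n) -> 0, (a_n) is Cauchy.
Now solve g(N) < 3/50: 1/N < 3/50 <=> N > 1/(3/50) = 50/3.
The smallest integer strictly greater than 50/3 is N = 17.
Check: g(17) = 1/17 < 3/50; g(16) = 1/16 >= 3/50. So N = 17.

17


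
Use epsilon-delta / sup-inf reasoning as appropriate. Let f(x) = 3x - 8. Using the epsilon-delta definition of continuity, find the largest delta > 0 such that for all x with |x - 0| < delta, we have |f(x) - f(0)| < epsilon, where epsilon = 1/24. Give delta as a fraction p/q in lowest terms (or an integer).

We compute f(0) = 3*(0) - 8 = -8.
|f(x) - f(0)| = |3x - 8 - (-8)| = |3(x - 0)| = 3|x - 0|.
We need 3|x - 0| < 1/24, i.e. |x - 0| < 1/24 / 3 = 1/72.
So any delta <= 1/72 works. Conversely, if delta > 1/72, then x = 0 + 1/72 satisfies |x - 0| = 1/72 < delta but |f(x) - f(0)| = 3 * 1/72 = 1/24, which is not < 1/24; so no larger delta works.
Hence the largest such delta is 1/72.

1/72


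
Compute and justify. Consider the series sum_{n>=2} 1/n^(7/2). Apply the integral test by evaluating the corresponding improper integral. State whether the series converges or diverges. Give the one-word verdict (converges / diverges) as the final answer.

Let f(x) = x^(-7/2). Then f is positive, continuous, and decreasing on [2, infinity), so the integral test applies.
Compute the improper integral int_{2}^infinity f(x) dx:
  antiderivative F(x) = -2/(5*x^(5/2)).
  As x -> infinity, F(x) -> 0 (since p = 7/2 > 1).
  So int = F(infinity) - F(2) = 0 - (-sqrt(2)/20) = sqrt(2)/20.
  Finite, so by the integral test, the series converges.

converges


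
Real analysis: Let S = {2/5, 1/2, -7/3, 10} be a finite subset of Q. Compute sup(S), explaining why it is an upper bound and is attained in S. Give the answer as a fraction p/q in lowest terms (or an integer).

S is finite, so sup(S) = max(S).
Sorted decreasing:
10, 1/2, 2/5, -7/3
The extremum is 10.
For every x in S, x <= 10. And 10 is in S, so it is attained.
Therefore sup(S) = 10.

10


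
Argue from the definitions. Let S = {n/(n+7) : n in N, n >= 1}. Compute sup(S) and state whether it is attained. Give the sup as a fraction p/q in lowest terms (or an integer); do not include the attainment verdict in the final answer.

Analysis:
- Values: 1/8, 2/9, 3/10, 4/11, ... strictly increasing.
- Minimum is 1/8 (n=1); inf = 1/8 (attained).
- n/(n+7) = 1 - 7/(n+7) -> 1 from below as n -> infinity, and never equals 1.
- So sup = 1 (not attained).
Conclusion: sup(S) = 1, not attained in S.

1


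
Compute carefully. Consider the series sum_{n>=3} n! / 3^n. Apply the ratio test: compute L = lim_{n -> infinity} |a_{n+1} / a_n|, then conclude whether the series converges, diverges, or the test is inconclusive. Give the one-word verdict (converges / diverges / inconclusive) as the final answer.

Let a_n denote the general term. Form the ratio a_{n+1}/a_n and simplify:
a_{n+1}/a_n = n/3 + 1/3
Take the limit as n -> infinity: L = infinity.
Since L = infinity > 1 (or L = infinity), the ratio test implies the series diverges.

diverges


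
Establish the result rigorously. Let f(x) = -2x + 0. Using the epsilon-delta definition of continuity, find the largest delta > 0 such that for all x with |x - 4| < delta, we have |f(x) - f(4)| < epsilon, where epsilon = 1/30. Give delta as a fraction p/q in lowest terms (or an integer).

We compute f(4) = -2*(4) + 0 = -8.
|f(x) - f(4)| = |-2x + 0 - (-8)| = |-2(x - 4)| = 2|x - 4|.
We need 2|x - 4| < 1/30, i.e. |x - 4| < 1/30 / 2 = 1/60.
So any delta <= 1/60 works. Conversely, if delta > 1/60, then x = 4 + 1/60 satisfies |x - 4| = 1/60 < delta but |f(x) - f(4)| = 2 * 1/60 = 1/30, which is not < 1/30; so no larger delta works.
Hence the largest such delta is 1/60.

1/60


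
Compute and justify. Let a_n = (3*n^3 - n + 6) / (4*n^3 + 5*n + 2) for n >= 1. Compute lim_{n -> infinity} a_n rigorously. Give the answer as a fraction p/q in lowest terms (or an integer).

Divide numerator and denominator by n^3, the highest power:
numerator / n^3 = 3 - 1/n^2 + 6/n^3
denominator / n^3 = 4 + 5/n^2 + 2/n^3
As n -> infinity, all terms of the form c/n^k (k >= 1) tend to 0.
So numerator / n^3 -> 3 and denominator / n^3 -> 4.
Therefore lim a_n = 3/4.

3/4


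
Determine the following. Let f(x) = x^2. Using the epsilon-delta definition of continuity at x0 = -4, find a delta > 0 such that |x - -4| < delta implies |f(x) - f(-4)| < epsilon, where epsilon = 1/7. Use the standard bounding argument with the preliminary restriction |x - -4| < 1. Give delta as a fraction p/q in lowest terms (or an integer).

Factor: |x^2 - (-4)^2| = |x - -4| * |x + -4|.
Impose |x - -4| < 1 first. Then |x + -4| = |(x - -4) + 2*(-4)| <= |x - -4| + 2*|-4| < 1 + 8 = 9.
So |x^2 - (-4)^2| < delta * 9.
We need delta * 9 <= 1/7, i.e. delta <= 1/7/9 = 1/63.
Since 1/63 < 1, this is tighter than 1; take delta = 1/63.
So delta = 1/63 works.

1/63


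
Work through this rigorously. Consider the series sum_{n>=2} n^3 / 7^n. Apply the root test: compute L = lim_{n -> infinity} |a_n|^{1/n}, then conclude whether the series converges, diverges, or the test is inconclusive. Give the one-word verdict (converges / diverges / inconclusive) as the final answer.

Let a_n denote the general term. Form |a_n|^(1/n) and simplify:
|a_n|^(1/n) = n^(3/n)/7
Take the limit as n -> infinity: L = 1/7.
Since L = 1/7 < 1, the root test implies convergence.

converges


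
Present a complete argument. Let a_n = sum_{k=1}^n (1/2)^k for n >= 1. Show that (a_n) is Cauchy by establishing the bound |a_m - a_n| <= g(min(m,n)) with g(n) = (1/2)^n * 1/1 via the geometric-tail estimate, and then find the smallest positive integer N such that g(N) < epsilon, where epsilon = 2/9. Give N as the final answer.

For m > n >= 1: |a_m - a_n| = sum_{k=n+1}^m (1/2)^k < sum_{k=n+1}^infinity (1/2)^k = (1/2)^(n+1) / (1 - 1/2) = (1/2)^n * (1/2) * (2/1) = (1/2)^n * 1/1.
So g(n) = (1/2)^n / 1. Since g(n) -> 0, (a_n) is Cauchy.
Now solve g(N) < 2/9: (1/2)^N / 1 < 2/9 <=> 2^N > 1 / (1 * 2/9) = 9/2.
Check powers of 2: 2^2 = 4 <= 9/2, 2^3 = 8 > 9/2.
So the smallest such N is 3. Check: g(3) = 1/(1 * 8) = 1/8 < 2/9.

3


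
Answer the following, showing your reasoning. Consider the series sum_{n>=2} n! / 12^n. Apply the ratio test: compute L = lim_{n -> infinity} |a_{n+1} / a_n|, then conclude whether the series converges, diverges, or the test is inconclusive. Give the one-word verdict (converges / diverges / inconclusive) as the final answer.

Let a_n denote the general term. Form the ratio a_{n+1}/a_n and simplify:
a_{n+1}/a_n = n/12 + 1/12
Take the limit as n -> infinity: L = infinity.
Since L = infinity > 1 (or L = infinity), the ratio test implies the series diverges.

diverges


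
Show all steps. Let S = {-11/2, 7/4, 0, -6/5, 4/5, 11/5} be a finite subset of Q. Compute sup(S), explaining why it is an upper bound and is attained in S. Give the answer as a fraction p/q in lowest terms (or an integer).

S is finite, so sup(S) = max(S).
Sorted decreasing:
11/5, 7/4, 4/5, 0, -6/5, -11/2
The extremum is 11/5.
For every x in S, x <= 11/5. And 11/5 is in S, so it is attained.
Therefore sup(S) = 11/5.

11/5


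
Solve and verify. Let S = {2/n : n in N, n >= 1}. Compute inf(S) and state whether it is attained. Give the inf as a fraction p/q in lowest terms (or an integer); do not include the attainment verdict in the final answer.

Analysis:
- Values: 2, 1, 2/3, 1/2, ... strictly decreasing.
- The maximum is 2 (n=1); sup = 2 (attained).
- The set is bounded below by 0; 2/n -> 0 so 0 is the greatest lower bound.
- 0 is not in the set, so inf = 0 is not attained.
Conclusion: inf(S) = 0, not attained in S.

0


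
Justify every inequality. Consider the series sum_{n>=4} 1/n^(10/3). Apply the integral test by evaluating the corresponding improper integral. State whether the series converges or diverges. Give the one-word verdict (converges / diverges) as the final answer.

Let f(x) = x^(-10/3). Then f is positive, continuous, and decreasing on [4, infinity), so the integral test applies.
Compute the improper integral int_{4}^infinity f(x) dx:
  antiderivative F(x) = -3/(7*x^(7/3)).
  As x -> infinity, F(x) -> 0 (since p = 10/3 > 1).
  So int = F(infinity) - F(4) = 0 - (-3*2^(1/3)/224) = 3*2^(1/3)/224.
  Finite, so by the integral test, the series converges.

converges


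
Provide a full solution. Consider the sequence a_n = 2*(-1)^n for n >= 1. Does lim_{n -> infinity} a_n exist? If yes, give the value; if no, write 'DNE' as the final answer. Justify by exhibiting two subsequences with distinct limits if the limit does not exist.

Examine the behaviour of a_n along subsequences.
Even-n subsequence a_{2k} = 2 -> 2. Odd-n subsequence a_{2k+1} = -2 -> -2.
Since these two subsequential limits are 2 and -2, distinct, the full sequence cannot converge (a convergent sequence has all subsequences tending to the same limit). So lim a_n does not exist.

DNE


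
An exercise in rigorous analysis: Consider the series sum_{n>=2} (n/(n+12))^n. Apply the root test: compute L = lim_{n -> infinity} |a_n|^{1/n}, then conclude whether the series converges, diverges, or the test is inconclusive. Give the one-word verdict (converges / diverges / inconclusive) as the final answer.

Let a_n denote the general term. Form |a_n|^(1/n) and simplify:
|a_n|^(1/n) = n/(n + 12)
Take the limit as n -> infinity: L = 1.
Since L = 1, the root test is inconclusive. (In fact a_n = (n/(n+12))^n -> e^(-12) != 0, so the nth-term test shows divergence; but the root test itself gives no conclusion.)

inconclusive


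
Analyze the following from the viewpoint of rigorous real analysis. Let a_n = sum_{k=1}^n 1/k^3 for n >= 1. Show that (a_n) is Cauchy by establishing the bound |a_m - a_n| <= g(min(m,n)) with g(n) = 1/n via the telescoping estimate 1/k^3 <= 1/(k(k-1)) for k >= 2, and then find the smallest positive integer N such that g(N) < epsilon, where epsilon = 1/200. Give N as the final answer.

For m > n >= 1: |a_m - a_n| = sum_{k=n+1}^m 1/k^3.
Use 1/k^3 <= 1/(k(k-1)) = 1/(k-1) - 1/k for k >= 2 (which holds since k^3 >= k^2 >= k(k-1) for k >= 2):
sum_{k=n+1}^m 1/k^3 <= sum_{k=n+1}^m (1/(k-1) - 1/k) = 1/n - 1/m <= 1/n.
By symmetry the same bound holds with n,m swapped, so |a_m - a_n| <= 1/min(m,n) = g(min(m,n)). Since g(n) -> 0, (a_n) is Cauchy.
Now solve g(N) < 1/200: 1/N < 1/200 <=> N > 1/(1/200) = 200.
The smallest integer strictly greater than 200 is N = 201.
Check: g(201) = 1/201 < 1/200; g(200) = 1/200 >= 1/200. So N = 201.

201


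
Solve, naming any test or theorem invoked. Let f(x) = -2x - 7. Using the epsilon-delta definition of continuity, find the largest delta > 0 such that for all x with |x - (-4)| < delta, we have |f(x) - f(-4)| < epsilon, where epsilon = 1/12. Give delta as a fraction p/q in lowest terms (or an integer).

We compute f(-4) = -2*(-4) - 7 = 1.
|f(x) - f(-4)| = |-2x - 7 - (1)| = |-2(x - (-4))| = 2|x - (-4)|.
We need 2|x - (-4)| < 1/12, i.e. |x - (-4)| < 1/12 / 2 = 1/24.
So any delta <= 1/24 works. Conversely, if delta > 1/24, then x = -4 + 1/24 satisfies |x - (-4)| = 1/24 < delta but |f(x) - f(-4)| = 2 * 1/24 = 1/12, which is not < 1/12; so no larger delta works.
Hence the largest such delta is 1/24.

1/24


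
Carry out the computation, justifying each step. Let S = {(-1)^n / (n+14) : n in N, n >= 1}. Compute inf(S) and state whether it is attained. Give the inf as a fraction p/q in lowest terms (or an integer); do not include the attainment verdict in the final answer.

Analysis:
- Values: -1/15, 1/16, -1/17, 1/18, -1/19, ...
- Positive terms (even n): 1/(2+14), 1/(4+14), ... decreasing -> max = 1/16 (n=2).
- Negative terms (odd n): -1/(1+14), -1/(3+14), ... increasing -> min = -1/15 (n=1).
- So sup = 1/16 (attained at n=2); inf = -1/15 (attained at n=1).
Conclusion: inf(S) = -1/15, attained in S.

-1/15
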